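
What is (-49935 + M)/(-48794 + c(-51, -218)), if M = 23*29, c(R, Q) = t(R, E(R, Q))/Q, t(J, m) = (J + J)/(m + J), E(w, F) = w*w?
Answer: 268510600/265927299 ≈ 1.0097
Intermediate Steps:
E(w, F) = w²
t(J, m) = 2*J/(J + m) (t(J, m) = (2*J)/(J + m) = 2*J/(J + m))
c(R, Q) = 2*R/(Q*(R + R²)) (c(R, Q) = (2*R/(R + R²))/Q = 2*R/(Q*(R + R²)))
M = 667
(-49935 + M)/(-48794 + c(-51, -218)) = (-49935 + 667)/(-48794 + 2/(-218*(1 - 51))) = -49268/(-48794 + 2*(-1/218)/(-50)) = -49268/(-48794 + 2*(-1/218)*(-1/50)) = -49268/(-48794 + 1/5450) = -49268/(-265927299/5450) = -49268*(-5450/265927299) = 268510600/265927299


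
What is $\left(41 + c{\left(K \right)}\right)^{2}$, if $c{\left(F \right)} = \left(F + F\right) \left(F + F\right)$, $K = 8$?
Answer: $88209$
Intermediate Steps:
$c{\left(F \right)} = 4 F^{2}$ ($c{\left(F \right)} = 2 F 2 F = 4 F^{2}$)
$\left(41 + c{\left(K \right)}\right)^{2} = \left(41 + 4 \cdot 8^{2}\right)^{2} = \left(41 + 4 \cdot 64\right)^{2} = \left(41 + 256\right)^{2} = 297^{2} = 88209$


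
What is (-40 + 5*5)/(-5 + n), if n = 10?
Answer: -3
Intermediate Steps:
(-40 + 5*5)/(-5 + n) = (-40 + 5*5)/(-5 + 10) = (-40 + 25)/5 = -15*⅕ = -3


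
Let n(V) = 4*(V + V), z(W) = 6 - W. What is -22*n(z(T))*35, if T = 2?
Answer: -24640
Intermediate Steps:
n(V) = 8*V (n(V) = 4*(2*V) = 8*V)
-22*n(z(T))*35 = -176*(6 - 1*2)*35 = -176*(6 - 2)*35 = -176*4*35 = -22*32*35 = -704*35 = -24640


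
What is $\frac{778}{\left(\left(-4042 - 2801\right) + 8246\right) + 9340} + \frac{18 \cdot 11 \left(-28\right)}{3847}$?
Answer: $- \frac{56566226}{41328321} \approx -1.3687$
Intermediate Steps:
$\frac{778}{\left(\left(-4042 - 2801\right) + 8246\right) + 9340} + \frac{18 \cdot 11 \left(-28\right)}{3847} = \frac{778}{\left(-6843 + 8246\right) + 9340} + 198 \left(-28\right) \frac{1}{3847} = \frac{778}{1403 + 9340} - \frac{5544}{3847} = \frac{778}{10743} - \frac{5544}{3847} = - \frac{56566226}{41328321}$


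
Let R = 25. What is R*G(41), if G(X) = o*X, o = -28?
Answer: -28700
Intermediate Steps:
G(X) = -28*X
R*G(41) = 25*(-28*41) = 25*(-1148) = -28700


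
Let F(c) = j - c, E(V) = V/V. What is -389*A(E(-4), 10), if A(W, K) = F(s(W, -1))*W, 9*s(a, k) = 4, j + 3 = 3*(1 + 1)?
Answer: -8947/9 ≈ -994.11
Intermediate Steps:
E(V) = 1
j = 3 (j = -3 + 3*(1 + 1) = -3 + 3*2 = -3 + 6 = 3)
s(a, k) = 4/9 (s(a, k) = (⅑)*4 = 4/9)
F(c) = 3 - c
A(W, K) = 23*W/9 (A(W, K) = (3 - 1*4/9)*W = (3 - 4/9)*W = 23*W/9)
-389*A(E(-4), 10) = -8947/9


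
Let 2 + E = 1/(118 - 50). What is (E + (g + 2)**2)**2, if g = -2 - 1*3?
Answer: 227529/4624 ≈ 49.206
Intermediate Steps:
E = -135/68 (E = -2 + 1/(118 - 50) = -2 + 1/68 = -135/68 ≈ -1.9853)
g = -5 (g = -2 - 3 = -5)
(E + (g + 2)**2)**2 = (-135/68 + (-5 + 2)**2)**2 = (-135/68 + (-3)**2)**2 = (-135/68 + 9)**2 = (477/68)**2 = 227529/4624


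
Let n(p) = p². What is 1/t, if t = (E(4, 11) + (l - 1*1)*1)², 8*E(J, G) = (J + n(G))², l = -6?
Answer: 64/242393761 ≈ 2.6403e-7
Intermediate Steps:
E(J, G) = (J + G²)²/8
t = 242393761/64 (t = ((4 + 11²)²/8 + (-6 - 1*1)*1)² = ((4 + 121)²/8 + (-6 - 1)*1)² = ((⅛)*125² - 7*1)² = ((⅛)*15625 - 7)² = (15625/8 - 7)² = (15569/8)² = 242393761/64 ≈ 3.7874e+6)
1/t = 1/(242393761/64) = 64/242393761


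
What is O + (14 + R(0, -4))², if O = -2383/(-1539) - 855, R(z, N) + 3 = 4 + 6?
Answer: -634763/1539 ≈ -412.45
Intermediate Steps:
R(z, N) = 7 (R(z, N) = -3 + (4 + 6) = -3 + 10 = 7)
O = -1313462/1539 (O = -2383*(-1/1539) - 855 = 2383/1539 - 855 = -1313462/1539 ≈ -853.45)
O + (14 + R(0, -4))² = -1313462/1539 + (14 + 7)² = -1313462/1539 + 21² = -1313462/1539 + 441 = -634763/1539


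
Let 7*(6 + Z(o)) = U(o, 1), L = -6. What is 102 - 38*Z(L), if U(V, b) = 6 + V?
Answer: 330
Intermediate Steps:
Z(o) = -36/7 + o/7 (Z(o) = -6 + (6 + o)/7 = -6 + (6/7 + o/7) = -36/7 + o/7)
102 - 38*Z(L) = 102 - 38*(-36/7 + (1/7)*(-6)) = 102 - 38*(-36/7 - 6/7) = 102 - 38*(-6) = 102 + 228 = 330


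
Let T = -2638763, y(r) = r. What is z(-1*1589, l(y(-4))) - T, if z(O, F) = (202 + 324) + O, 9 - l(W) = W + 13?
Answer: 2637700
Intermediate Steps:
l(W) = -4 - W (l(W) = 9 - (W + 13) = 9 - (13 + W) = 9 + (-13 - W) = -4 - W)
z(O, F) = 526 + O
z(-1*1589, l(y(-4))) - T = (526 - 1*1589) - 1*(-2638763) = (526 - 1589) + 2638763 = -1063 + 2638763 = 2637700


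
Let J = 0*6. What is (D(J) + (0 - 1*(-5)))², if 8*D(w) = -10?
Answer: 225/16 ≈ 14.063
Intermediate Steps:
J = 0
D(w) = -5/4 (D(w) = (⅛)*(-10) = -5/4)
(D(J) + (0 - 1*(-5)))² = (-5/4 + (0 - 1*(-5)))² = (-5/4 + (0 + 5))² = (-5/4 + 5)² = (15/4)² = 225/16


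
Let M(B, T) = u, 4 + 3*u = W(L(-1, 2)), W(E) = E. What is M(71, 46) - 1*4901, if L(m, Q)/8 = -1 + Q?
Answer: -14699/3 ≈ -4899.7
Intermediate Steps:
L(m, Q) = -8 + 8*Q (L(m, Q) = 8*(-1 + Q) = -8 + 8*Q)
u = 4/3 (u = -4/3 + (-8 + 8*2)/3 = -4/3 + (-8 + 16)/3 = -4/3 + (⅓)*8 = -4/3 + 8/3 = 4/3 ≈ 1.3333)
M(B, T) = 4/3
M(71, 46) - 1*4901 = 4/3 - 1*4901 = 4/3 - 4901 = -14699/3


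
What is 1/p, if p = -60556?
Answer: -1/60556 ≈ -1.6514e-5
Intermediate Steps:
1/p = 1/(-60556) = -1/60556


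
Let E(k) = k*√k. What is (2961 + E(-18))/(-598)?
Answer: -2961/598 + 27*I*√2/299 ≈ -4.9515 + 0.1277*I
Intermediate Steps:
E(k) = k^(3/2)
(2961 + E(-18))/(-598) = (2961 + (-18)^(3/2))/(-598) = (2961 - 54*I*√2)*(-1/598) = -2961/598 + 27*I*√2/299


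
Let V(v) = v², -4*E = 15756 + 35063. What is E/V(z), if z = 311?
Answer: -50819/386884 ≈ -0.13135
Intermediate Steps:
E = -50819/4 (E = -(15756 + 35063)/4 = -¼*50819 = -50819/4 ≈ -12705.)
E/V(z) = -50819/(4*(311²)) = -50819/4/96721 = -50819/4*1/96721 = -50819/386884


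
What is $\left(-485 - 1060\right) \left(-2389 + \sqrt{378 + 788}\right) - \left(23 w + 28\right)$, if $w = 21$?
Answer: $3690494 - 1545 \sqrt{1166} \approx 3.6377 \cdot 10^{6}$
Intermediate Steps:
$\left(-485 - 1060\right) \left(-2389 + \sqrt{378 + 788}\right) - \left(23 w + 28\right) = \left(-485 - 1060\right) \left(-2389 + \sqrt{378 + 788}\right) - \left(23 \cdot 21 + 28\right) = - 1545 \left(-2389 + \sqrt{1166}\right) - \left(483 + 28\right) = \left(3691005 - 1545 \sqrt{1166}\right) - 511 = 3690494 - 1545 \sqrt{1166}$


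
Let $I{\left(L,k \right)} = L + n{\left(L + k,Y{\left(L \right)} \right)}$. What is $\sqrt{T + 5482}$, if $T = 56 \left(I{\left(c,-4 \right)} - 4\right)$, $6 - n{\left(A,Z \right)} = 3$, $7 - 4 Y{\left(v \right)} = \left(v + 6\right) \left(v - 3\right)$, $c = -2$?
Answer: $\sqrt{5314} \approx 72.897$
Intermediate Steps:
$Y{\left(v \right)} = \frac{7}{4} - \frac{\left(-3 + v\right) \left(6 + v\right)}{4}$ ($Y{\left(v \right)} = \frac{7}{4} - \frac{\left(v + 6\right) \left(v - 3\right)}{4} = \frac{7}{4} - \frac{\left(6 + v\right) \left(-3 + v\right)}{4} = \frac{7}{4} - \frac{\left(-3 + v\right) \left(6 + v\right)}{4}$)
$n{\left(A,Z \right)} = 3$ ($n{\left(A,Z \right)} = 6 - 3 = 3$)
$I{\left(L,k \right)} = 3 + L$ ($I{\left(L,k \right)} = L + 3 = 3 + L$)
$T = -168$ ($T = 56 \left(\left(3 - 2\right) - 4\right) = 56 \left(1 - 4\right) = 56 \left(-3\right) = -168$)
$\sqrt{T + 5482} = \sqrt{-168 + 5482} = \sqrt{5314}$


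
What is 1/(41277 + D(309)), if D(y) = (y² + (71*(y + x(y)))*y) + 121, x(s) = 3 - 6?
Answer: 1/6850213 ≈ 1.4598e-7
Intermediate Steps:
x(s) = -3
D(y) = 121 + y² + y*(-213 + 71*y) (D(y) = (y² + (71*(y - 3))*y) + 121 = (y² + (71*(-3 + y))*y) + 121 = (y² + (-213 + 71*y)*y) + 121 = (y² + y*(-213 + 71*y)) + 121 = 121 + y² + y*(-213 + 71*y))
1/(41277 + D(309)) = 1/(41277 + (121 - 213*309 + 72*309²)) = 1/(41277 + (121 - 65817 + 72*95481)) = 1/(41277 + (121 - 65817 + 6874632)) = 1/(41277 + 6808936) = 1/6850213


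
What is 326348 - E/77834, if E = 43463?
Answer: 25400926769/77834 ≈ 3.2635e+5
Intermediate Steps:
326348 - E/77834 = 326348 - 43463/77834 = 25400926769/77834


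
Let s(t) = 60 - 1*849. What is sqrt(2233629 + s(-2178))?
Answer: 2*sqrt(558210) ≈ 1494.3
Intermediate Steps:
s(t) = -789 (s(t) = 60 - 849 = -789)
sqrt(2233629 + s(-2178)) = sqrt(2233629 - 789) = sqrt(2232840) = 2*sqrt(558210)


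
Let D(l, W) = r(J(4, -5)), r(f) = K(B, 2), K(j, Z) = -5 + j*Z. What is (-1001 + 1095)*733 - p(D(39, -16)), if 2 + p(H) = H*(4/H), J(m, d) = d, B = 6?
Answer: 68900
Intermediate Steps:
K(j, Z) = -5 + Z*j
r(f) = 7 (r(f) = -5 + 2*6 = -5 + 12 = 7)
D(l, W) = 7
p(H) = 2 (p(H) = -2 + H*(4/H) = -2 + 4 = 2)
(-1001 + 1095)*733 - p(D(39, -16)) = (-1001 + 1095)*733 - 1*2 = 94*733 - 2 = 68902 - 2 = 68900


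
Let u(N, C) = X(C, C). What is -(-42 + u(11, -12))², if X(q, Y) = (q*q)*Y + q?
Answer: -3175524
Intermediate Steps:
X(q, Y) = q + Y*q² (X(q, Y) = q²*Y + q = Y*q² + q = q + Y*q²)
u(N, C) = C*(1 + C²) (u(N, C) = C*(1 + C*C) = C*(1 + C²))
-(-42 + u(11, -12))² = -(-42 + (-12 + (-12)³))² = -(-42 + (-12 - 1728))² = -(-42 - 1740)² = -1*(-1782)² = -1*3175524 = -3175524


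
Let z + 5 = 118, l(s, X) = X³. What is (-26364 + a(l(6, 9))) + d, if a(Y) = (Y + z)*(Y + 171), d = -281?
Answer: 731155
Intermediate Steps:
z = 113 (z = -5 + 118 = 113)
a(Y) = (113 + Y)*(171 + Y) (a(Y) = (Y + 113)*(Y + 171) = (113 + Y)*(171 + Y))
(-26364 + a(l(6, 9))) + d = (-26364 + (19323 + (9³)² + 284*9³)) - 281 = (-26364 + (19323 + 729² + 284*729)) - 281 = (-26364 + (19323 + 531441 + 207036)) - 281 = (-26364 + 757800) - 281 = 731436 - 281 = 731155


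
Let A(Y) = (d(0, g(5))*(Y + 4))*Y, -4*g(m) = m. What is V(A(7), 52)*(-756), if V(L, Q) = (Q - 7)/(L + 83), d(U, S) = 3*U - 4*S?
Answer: -945/13 ≈ -72.692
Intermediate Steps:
g(m) = -m/4
d(U, S) = -4*S + 3*U
A(Y) = Y*(20 + 5*Y) (A(Y) = ((-(-1)*5 + 3*0)*(Y + 4))*Y = ((-4*(-5/4) + 0)*(4 + Y))*Y = ((5 + 0)*(4 + Y))*Y = (5*(4 + Y))*Y = (20 + 5*Y)*Y = Y*(20 + 5*Y))
V(L, Q) = (-7 + Q)/(83 + L)
V(A(7), 52)*(-756) = ((-7 + 52)/(83 + 5*7*(4 + 7)))*(-756) = (45/(83 + 5*7*11))*(-756) = (45/(83 + 385))*(-756) = (45/468)*(-756) = ((1/468)*45)*(-756) = (5/52)*(-756) = -945/13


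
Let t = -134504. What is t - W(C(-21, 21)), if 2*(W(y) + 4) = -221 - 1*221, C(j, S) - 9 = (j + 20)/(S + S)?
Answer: -134279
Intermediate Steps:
C(j, S) = 9 + (20 + j)/(2*S) (C(j, S) = 9 + (j + 20)/(S + S) = 9 + (20 + j)/((2*S)) = 9 + (20 + j)*(1/(2*S)) = 9 + (20 + j)/(2*S))
W(y) = -225 (W(y) = -4 + (-221 - 1*221)/2 = -4 + (-221 - 221)/2 = -4 + (½)*(-442) = -4 - 221 = -225)
t - W(C(-21, 21)) = -134504 - 1*(-225) = -134504 + 225 = -134279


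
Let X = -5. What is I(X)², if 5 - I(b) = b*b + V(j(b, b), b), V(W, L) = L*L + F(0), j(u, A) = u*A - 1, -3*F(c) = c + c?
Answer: 2025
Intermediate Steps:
F(c) = -2*c/3 (F(c) = -(c + c)/3 = -2*c/3)
j(u, A) = -1 + A*u (j(u, A) = A*u - 1 = -1 + A*u)
V(W, L) = L² (V(W, L) = L*L - ⅔*0 = L² + 0 = L²)
I(b) = 5 - 2*b² (I(b) = 5 - (b*b + b²) = 5 - (b² + b²) = 5 - 2*b²)
I(X)² = (5 - 2*(-5)²)² = (5 - 2*25)² = (5 - 50)² = (-45)² = 2025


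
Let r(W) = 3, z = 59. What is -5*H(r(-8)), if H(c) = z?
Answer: -295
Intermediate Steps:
H(c) = 59
-5*H(r(-8)) = -5*59 = -295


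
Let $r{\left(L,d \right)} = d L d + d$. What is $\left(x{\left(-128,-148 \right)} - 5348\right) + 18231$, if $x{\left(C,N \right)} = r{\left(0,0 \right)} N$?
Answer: $12883$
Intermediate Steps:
$r{\left(L,d \right)} = d + L d^{2}$ ($r{\left(L,d \right)} = L d d + d = L d^{2} + d = d + L d^{2}$)
$x{\left(C,N \right)} = 0$ ($x{\left(C,N \right)} = 0 \left(1 + 0 \cdot 0\right) N = 0 \left(1 + 0\right) N = 0 \cdot 1 N = 0 N = 0$)
$\left(x{\left(-128,-148 \right)} - 5348\right) + 18231 = \left(0 - 5348\right) + 18231 = -5348 + 18231 = 12883$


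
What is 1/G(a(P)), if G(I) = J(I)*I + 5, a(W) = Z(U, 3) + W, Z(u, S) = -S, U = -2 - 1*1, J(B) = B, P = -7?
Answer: 1/105 ≈ 0.0095238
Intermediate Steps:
U = -3 (U = -2 - 1 = -3)
a(W) = -3 + W (a(W) = -1*3 + W = -3 + W)
G(I) = 5 + I² (G(I) = I*I + 5 = I² + 5 = 5 + I²)
1/G(a(P)) = 1/(5 + (-3 - 7)²) = 1/(5 + (-10)²) = 1/(5 + 100) = 1/105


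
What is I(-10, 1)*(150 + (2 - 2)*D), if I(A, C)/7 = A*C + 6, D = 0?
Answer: -4200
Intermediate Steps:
I(A, C) = 42 + 7*A*C (I(A, C) = 7*(A*C + 6) = 7*(6 + A*C) = 42 + 7*A*C)
I(-10, 1)*(150 + (2 - 2)*D) = (42 + 7*(-10)*1)*(150 + (2 - 2)*0) = (42 - 70)*(150 + 0*0) = -28*(150 + 0) = -28*150 = -4200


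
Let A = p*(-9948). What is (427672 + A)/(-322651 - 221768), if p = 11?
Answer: -318244/544419 ≈ -0.58456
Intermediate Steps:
A = -109428 (A = 11*(-9948) = -109428)
(427672 + A)/(-322651 - 221768) = (427672 - 109428)/(-322651 - 221768) = 318244/(-544419) = 318244*(-1/544419) = -318244/544419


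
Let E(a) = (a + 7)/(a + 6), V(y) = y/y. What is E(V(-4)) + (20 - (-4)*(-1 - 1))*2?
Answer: 176/7 ≈ 25.143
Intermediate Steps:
V(y) = 1
E(a) = (7 + a)/(6 + a)
E(V(-4)) + (20 - (-4)*(-1 - 1))*2 = (7 + 1)/(6 + 1) + (20 - (-4)*(-1 - 1))*2 = 8/7 + (20 - (-4)*(-2))*2 = (⅐)*8 + (20 - 1*8)*2 = 8/7 + (20 - 8)*2 = 8/7 + 12*2 = 8/7 + 24 = 176/7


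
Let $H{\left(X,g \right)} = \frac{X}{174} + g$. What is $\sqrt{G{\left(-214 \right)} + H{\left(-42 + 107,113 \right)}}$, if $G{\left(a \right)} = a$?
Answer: $\frac{i \sqrt{3046566}}{174} \approx 10.031 i$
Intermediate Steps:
$H{\left(X,g \right)} = g + \frac{X}{174}$ ($H{\left(X,g \right)} = \frac{X}{174} + g = g + \frac{X}{174}$)
$\sqrt{G{\left(-214 \right)} + H{\left(-42 + 107,113 \right)}} = \sqrt{-214 + \left(113 + \frac{-42 + 107}{174}\right)} = \sqrt{-214 + \left(113 + \frac{1}{174} \cdot 65\right)} = \sqrt{-214 + \left(113 + \frac{65}{174}\right)} = \sqrt{-214 + \frac{19727}{174}} = \sqrt{- \frac{17509}{174}} = \frac{i \sqrt{3046566}}{174}$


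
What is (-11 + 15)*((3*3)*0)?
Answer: 0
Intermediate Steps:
(-11 + 15)*((3*3)*0) = 4*(9*0) = 4*0 = 0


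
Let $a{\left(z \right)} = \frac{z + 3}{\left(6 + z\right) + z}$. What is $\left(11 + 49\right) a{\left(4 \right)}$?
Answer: $30$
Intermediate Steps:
$a{\left(z \right)} = \frac{3 + z}{6 + 2 z}$
$\left(11 + 49\right) a{\left(4 \right)} = \left(11 + 49\right) \frac{1}{2} = 60 \cdot \frac{1}{2} = 30$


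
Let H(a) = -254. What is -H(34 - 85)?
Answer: 254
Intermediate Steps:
-H(34 - 85) = -1*(-254) = 254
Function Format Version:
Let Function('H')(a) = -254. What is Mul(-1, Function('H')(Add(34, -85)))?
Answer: 254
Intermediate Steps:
Mul(-1, Function('H')(Add(34, -85))) = Mul(-1, -254) = 254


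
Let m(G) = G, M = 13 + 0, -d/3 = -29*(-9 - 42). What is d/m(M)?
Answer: -4437/13 ≈ -341.31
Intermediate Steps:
d = -4437 (d = -(-87)*(-9 - 42) = -(-87)*(-51) = -3*1479 = -4437)
M = 13
d/m(M) = -4437/13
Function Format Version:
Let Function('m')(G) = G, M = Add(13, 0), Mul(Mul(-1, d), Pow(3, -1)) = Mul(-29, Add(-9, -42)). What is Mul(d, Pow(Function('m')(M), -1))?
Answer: Rational(-4437, 13) ≈ -341.31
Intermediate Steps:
d = -4437 (d = Mul(-3, Mul(-29, Add(-9, -42))) = Mul(-3, Mul(-29, -51)) = Mul(-3, 1479) = -4437)
M = 13
Mul(d, Pow(Function('m')(M), -1)) = Mul(-4437, Pow(13, -1)) = Mul(-4437, Rational(1, 13)) = Rational(-4437, 13)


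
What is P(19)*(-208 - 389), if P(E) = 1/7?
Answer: -597/7 ≈ -85.286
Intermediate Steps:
P(E) = ⅐
P(19)*(-208 - 389) = (-208 - 389)/7 = (⅐)*(-597) = -597/7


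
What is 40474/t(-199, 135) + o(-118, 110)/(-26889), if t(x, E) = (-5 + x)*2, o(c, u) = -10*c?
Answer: -60488157/609484 ≈ -99.245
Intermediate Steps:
t(x, E) = -10 + 2*x
40474/t(-199, 135) + o(-118, 110)/(-26889) = 40474/(-10 + 2*(-199)) - 10*(-118)/(-26889) = 40474/(-10 - 398) + 1180*(-1/26889) = 40474/(-408) - 1180/26889 = 40474*(-1/408) - 1180/26889 = -20237/204 - 1180/26889 = -60488157/609484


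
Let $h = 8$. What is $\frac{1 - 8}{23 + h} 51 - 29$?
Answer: $- \frac{1256}{31} \approx -40.516$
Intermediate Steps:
$\frac{1 - 8}{23 + h} 51 - 29 = \frac{1 - 8}{23 + 8} \cdot 51 - 29 = - \frac{7}{31} \cdot 51 - 29 = \left(-7\right) \frac{1}{31} \cdot 51 - 29 = \left(- \frac{7}{31}\right) 51 - 29 = - \frac{357}{31} - 29 = - \frac{1256}{31}$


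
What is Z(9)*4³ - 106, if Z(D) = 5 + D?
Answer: 790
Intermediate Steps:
Z(9)*4³ - 106 = (5 + 9)*4³ - 106 = 14*64 - 106 = 896 - 106 = 790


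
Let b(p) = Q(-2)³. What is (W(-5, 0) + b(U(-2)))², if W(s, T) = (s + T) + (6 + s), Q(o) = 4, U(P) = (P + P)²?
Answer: 3600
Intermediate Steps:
U(P) = 4*P² (U(P) = (2*P)² = 4*P²)
b(p) = 64 (b(p) = 4³ = 64)
W(s, T) = 6 + T + 2*s (W(s, T) = (T + s) + (6 + s) = 6 + T + 2*s)
(W(-5, 0) + b(U(-2)))² = ((6 + 0 + 2*(-5)) + 64)² = ((6 + 0 - 10) + 64)² = (-4 + 64)² = 60² = 3600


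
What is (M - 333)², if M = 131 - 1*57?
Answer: 67081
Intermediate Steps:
M = 74 (M = 131 - 57 = 74)
(M - 333)² = (74 - 333)² = (-259)² = 67081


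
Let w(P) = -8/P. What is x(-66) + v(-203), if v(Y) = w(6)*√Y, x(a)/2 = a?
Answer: -132 - 4*I*√203/3 ≈ -132.0 - 18.997*I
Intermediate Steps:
x(a) = 2*a
v(Y) = -4*√Y/3 (v(Y) = (-8/6)*√Y = (-8*⅙)*√Y = -4*√Y/3)
x(-66) + v(-203) = 2*(-66) - 4*I*√203/3 = -132 - 4*I*√203/3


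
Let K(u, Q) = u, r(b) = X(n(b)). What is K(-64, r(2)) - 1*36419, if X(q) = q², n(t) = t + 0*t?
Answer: -36483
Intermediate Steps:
n(t) = t (n(t) = t + 0 = t)
r(b) = b²
K(-64, r(2)) - 1*36419 = -64 - 1*36419 = -64 - 36419 = -36483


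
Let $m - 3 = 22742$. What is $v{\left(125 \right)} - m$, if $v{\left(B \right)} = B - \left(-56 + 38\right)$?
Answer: $-22602$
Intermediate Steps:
$m = 22745$ ($m = 3 + 22742 = 22745$)
$v{\left(B \right)} = 18 + B$ ($v{\left(B \right)} = B - -18 = B + 18 = 18 + B$)
$v{\left(125 \right)} - m = \left(18 + 125\right) - 22745 = 143 - 22745 = -22602$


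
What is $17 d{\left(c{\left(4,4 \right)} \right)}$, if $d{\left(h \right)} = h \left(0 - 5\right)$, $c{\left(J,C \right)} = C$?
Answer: $-340$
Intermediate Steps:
$d{\left(h \right)} = - 5 h$ ($d{\left(h \right)} = h \left(-5\right) = - 5 h$)
$17 d{\left(c{\left(4,4 \right)} \right)} = 17 \left(\left(-5\right) 4\right) = 17 \left(-20\right) = -340$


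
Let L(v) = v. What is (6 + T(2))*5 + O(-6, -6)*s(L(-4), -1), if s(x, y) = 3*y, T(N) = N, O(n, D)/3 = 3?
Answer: 13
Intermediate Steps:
O(n, D) = 9 (O(n, D) = 3*3 = 9)
(6 + T(2))*5 + O(-6, -6)*s(L(-4), -1) = (6 + 2)*5 + 9*(3*(-1)) = 8*5 + 9*(-3) = 40 - 27 = 13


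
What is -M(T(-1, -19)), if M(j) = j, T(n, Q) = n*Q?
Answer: -19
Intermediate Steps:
T(n, Q) = Q*n
-M(T(-1, -19)) = -(-19)*(-1) = -1*19 = -19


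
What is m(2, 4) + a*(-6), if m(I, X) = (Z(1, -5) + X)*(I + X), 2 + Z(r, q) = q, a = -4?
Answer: 6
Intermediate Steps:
Z(r, q) = -2 + q
m(I, X) = (-7 + X)*(I + X) (m(I, X) = ((-2 - 5) + X)*(I + X) = (-7 + X)*(I + X))
m(2, 4) + a*(-6) = (4² - 7*2 - 7*4 + 2*4) - 4*(-6) = (16 - 14 - 28 + 8) + 24 = -18 + 24 = 6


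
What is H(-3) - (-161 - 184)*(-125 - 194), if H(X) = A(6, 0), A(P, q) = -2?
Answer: -110057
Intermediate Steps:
H(X) = -2
H(-3) - (-161 - 184)*(-125 - 194) = -2 - (-161 - 184)*(-125 - 194) = -2 - (-345)*(-319) = -2 - 1*110055 = -2 - 110055 = -110057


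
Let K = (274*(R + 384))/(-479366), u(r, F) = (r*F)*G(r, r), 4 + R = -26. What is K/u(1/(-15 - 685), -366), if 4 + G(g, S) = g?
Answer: 3960670000/40952477063 ≈ 0.096714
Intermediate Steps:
R = -30 (R = -4 - 26 = -30)
G(g, S) = -4 + g
u(r, F) = F*r*(-4 + r) (u(r, F) = (r*F)*(-4 + r) = (F*r)*(-4 + r) = F*r*(-4 + r))
K = -48498/239683 (K = (274*(-30 + 384))/(-479366) = (274*354)*(-1/479366) = 96996*(-1/479366) = -48498/239683 ≈ -0.20234)
K/u(1/(-15 - 685), -366) = -48498*(-(-15 - 685)/(366*(-4 + 1/(-15 - 685))))/239683 = -48498*350/(183*(-4 + 1/(-700)))/239683 = -48498*350/(183*(-4 - 1/700))/239683 = -48498/(239683*((-366*(-1/700)*(-2801/700)))) = -48498/(239683*(-512583/245000)) = -48498/239683*(-245000/512583) = 3960670000/40952477063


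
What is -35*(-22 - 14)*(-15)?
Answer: -18900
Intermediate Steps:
-35*(-22 - 14)*(-15) = -35*(-36)*(-15) = 1260*(-15) = -18900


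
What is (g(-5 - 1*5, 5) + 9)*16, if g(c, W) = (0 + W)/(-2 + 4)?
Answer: 184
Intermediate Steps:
g(c, W) = W/2
(g(-5 - 1*5, 5) + 9)*16 = ((½)*5 + 9)*16 = (5/2 + 9)*16 = (23/2)*16 = 184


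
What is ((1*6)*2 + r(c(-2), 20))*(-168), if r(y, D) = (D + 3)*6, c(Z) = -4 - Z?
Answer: -25200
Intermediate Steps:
r(y, D) = 18 + 6*D (r(y, D) = (3 + D)*6 = 18 + 6*D)
((1*6)*2 + r(c(-2), 20))*(-168) = ((1*6)*2 + (18 + 6*20))*(-168) = (6*2 + (18 + 120))*(-168) = (12 + 138)*(-168) = 150*(-168) = -25200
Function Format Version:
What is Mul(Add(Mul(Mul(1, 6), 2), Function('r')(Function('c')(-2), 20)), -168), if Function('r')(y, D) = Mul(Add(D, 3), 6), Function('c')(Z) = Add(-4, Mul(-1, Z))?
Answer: -25200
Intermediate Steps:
Function('r')(y, D) = Add(18, Mul(6, D)) (Function('r')(y, D) = Mul(Add(3, D), 6) = Add(18, Mul(6, D)))
Mul(Add(Mul(Mul(1, 6), 2), Function('r')(Function('c')(-2), 20)), -168) = Mul(Add(Mul(Mul(1, 6), 2), Add(18, Mul(6, 20))), -168) = Mul(Add(Mul(6, 2), Add(18, 120)), -168) = Mul(Add(12, 138), -168) = Mul(150, -168) = -25200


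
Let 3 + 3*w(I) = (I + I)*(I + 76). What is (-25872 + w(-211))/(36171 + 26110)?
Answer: -6883/62281 ≈ -0.11052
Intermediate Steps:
w(I) = -1 + 2*I*(76 + I)/3 (w(I) = -1 + ((I + I)*(I + 76))/3 = -1 + ((2*I)*(76 + I))/3 = -1 + (2*I*(76 + I))/3 = -1 + 2*I*(76 + I)/3)
(-25872 + w(-211))/(36171 + 26110) = (-25872 + (-1 + (⅔)*(-211)² + (152/3)*(-211)))/(36171 + 26110) = (-25872 + (-1 + (⅔)*44521 - 32072/3))/62281 = (-25872 + (-1 + 89042/3 - 32072/3))*(1/62281) = (-25872 + 18989)*(1/62281) = -6883*1/62281 = -6883/62281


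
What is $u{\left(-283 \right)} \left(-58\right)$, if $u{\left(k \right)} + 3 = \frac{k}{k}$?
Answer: $116$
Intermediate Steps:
$u{\left(k \right)} = -2$ ($u{\left(k \right)} = -3 + \frac{k}{k} = -3 + 1 = -2$)
$u{\left(-283 \right)} \left(-58\right) = \left(-2\right) \left(-58\right) = 116$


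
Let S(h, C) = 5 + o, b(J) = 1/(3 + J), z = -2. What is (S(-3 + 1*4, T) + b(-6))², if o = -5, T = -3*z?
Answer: ⅑ ≈ 0.11111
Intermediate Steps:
T = 6 (T = -3*(-2) = 6)
S(h, C) = 0 (S(h, C) = 5 - 5 = 0)
(S(-3 + 1*4, T) + b(-6))² = (0 + 1/(3 - 6))² = (0 + 1/(-3))² = (0 - ⅓)² = (-⅓)² = ⅑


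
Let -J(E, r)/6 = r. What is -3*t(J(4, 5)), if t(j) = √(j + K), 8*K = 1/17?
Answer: -3*I*√138686/68 ≈ -16.43*I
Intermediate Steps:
K = 1/136 (K = (⅛)/17 = (⅛)*(1/17) = 1/136 ≈ 0.0073529)
J(E, r) = -6*r
t(j) = √(1/136 + j) (t(j) = √(j + 1/136) = √(1/136 + j))
-3*t(J(4, 5)) = -3*√(34 + 4624*(-6*5))/68 = -3*√(34 + 4624*(-30))/68 = -3*√(34 - 138720)/68 = -3*√(-138686)/68 = -3*I*√138686/68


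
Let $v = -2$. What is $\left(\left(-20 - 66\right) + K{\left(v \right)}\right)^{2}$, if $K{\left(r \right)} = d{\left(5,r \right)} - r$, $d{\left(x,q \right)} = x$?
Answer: $6241$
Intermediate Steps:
$K{\left(r \right)} = 5 - r$
$\left(\left(-20 - 66\right) + K{\left(v \right)}\right)^{2} = \left(\left(-20 - 66\right) + \left(5 - -2\right)\right)^{2} = \left(\left(-20 - 66\right) + \left(5 + 2\right)\right)^{2} = \left(-86 + 7\right)^{2} = \left(-79\right)^{2} = 6241$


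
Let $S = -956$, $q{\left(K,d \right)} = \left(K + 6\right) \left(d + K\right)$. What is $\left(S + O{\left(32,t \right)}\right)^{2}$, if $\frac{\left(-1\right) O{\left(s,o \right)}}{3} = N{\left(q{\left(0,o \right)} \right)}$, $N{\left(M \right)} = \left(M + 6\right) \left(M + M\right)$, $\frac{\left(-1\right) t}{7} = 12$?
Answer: $2270771720464$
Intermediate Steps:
$t = -84$ ($t = \left(-7\right) 12 = -84$)
$q{\left(K,d \right)} = \left(6 + K\right) \left(K + d\right)$
$N{\left(M \right)} = 2 M \left(6 + M\right)$ ($N{\left(M \right)} = \left(6 + M\right) 2 M = 2 M \left(6 + M\right)$)
$O{\left(s,o \right)} = - 36 o \left(6 + 6 o\right)$ ($O{\left(s,o \right)} = - 3 \cdot 2 \left(0^{2} + 6 \cdot 0 + 6 o + 0 o\right) \left(6 + \left(0^{2} + 6 \cdot 0 + 6 o + 0 o\right)\right) = - 3 \cdot 2 \left(0 + 0 + 6 o + 0\right) \left(6 + \left(0 + 0 + 6 o + 0\right)\right) = - 3 \cdot 2 \cdot 6 o \left(6 + 6 o\right) = - 3 \cdot 12 o \left(6 + 6 o\right) = - 36 o \left(6 + 6 o\right)$)
$\left(S + O{\left(32,t \right)}\right)^{2} = \left(-956 - - 18144 \left(1 - 84\right)\right)^{2} = \left(-956 - \left(-18144\right) \left(-83\right)\right)^{2} = \left(-956 - 1505952\right)^{2} = \left(-1506908\right)^{2} = 2270771720464$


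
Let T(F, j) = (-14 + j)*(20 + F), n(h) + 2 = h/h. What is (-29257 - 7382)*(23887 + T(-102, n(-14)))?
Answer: -920261763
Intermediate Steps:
n(h) = -1 (n(h) = -2 + h/h = -2 + 1 = -1)
(-29257 - 7382)*(23887 + T(-102, n(-14))) = (-29257 - 7382)*(23887 + (-280 - 14*(-102) + 20*(-1) - 102*(-1))) = -36639*(23887 + (-280 + 1428 - 20 + 102)) = -36639*(23887 + 1230) = -36639*25117 = -920261763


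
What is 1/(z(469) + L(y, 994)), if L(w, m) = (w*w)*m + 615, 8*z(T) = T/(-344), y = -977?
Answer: 2752/2611104317163 ≈ 1.0540e-9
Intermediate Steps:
z(T) = -T/2752 (z(T) = (T/(-344))/8 = (T*(-1/344))/8 = (-T/344)/8 = -T/2752)
L(w, m) = 615 + m*w² (L(w, m) = w²*m + 615 = m*w² + 615 = 615 + m*w²)
1/(z(469) + L(y, 994)) = 1/(-1/2752*469 + (615 + 994*(-977)²)) = 1/(-469/2752 + (615 + 994*954529)) = 1/(-469/2752 + (615 + 948801826)) = 1/(-469/2752 + 948802441) = 1/(2611104317163/2752) = 2752/2611104317163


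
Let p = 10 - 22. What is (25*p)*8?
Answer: -2400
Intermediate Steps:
p = -12
(25*p)*8 = (25*(-12))*8 = -300*8 = -2400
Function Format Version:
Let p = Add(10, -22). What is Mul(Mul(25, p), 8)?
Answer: -2400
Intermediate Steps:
p = -12
Mul(Mul(25, p), 8) = Mul(Mul(25, -12), 8) = Mul(-300, 8) = -2400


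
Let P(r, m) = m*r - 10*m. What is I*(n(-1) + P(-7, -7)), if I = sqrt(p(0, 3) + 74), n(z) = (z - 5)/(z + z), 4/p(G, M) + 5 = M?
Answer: 732*sqrt(2) ≈ 1035.2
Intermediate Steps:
P(r, m) = -10*m + m*r
p(G, M) = 4/(-5 + M)
n(z) = (-5 + z)/(2*z) (n(z) = (-5 + z)/((2*z)) = (-5 + z)*(1/(2*z)) = (-5 + z)/(2*z))
I = 6*sqrt(2) (I = sqrt(4/(-5 + 3) + 74) = sqrt(4/(-2) + 74) = sqrt(4*(-1/2) + 74) = sqrt(-2 + 74) = sqrt(72) = 6*sqrt(2) ≈ 8.4853)
I*(n(-1) + P(-7, -7)) = (6*sqrt(2))*((1/2)*(-5 - 1)/(-1) - 7*(-10 - 7)) = (6*sqrt(2))*((1/2)*(-1)*(-6) - 7*(-17)) = (6*sqrt(2))*(3 + 119) = (6*sqrt(2))*122 = 732*sqrt(2)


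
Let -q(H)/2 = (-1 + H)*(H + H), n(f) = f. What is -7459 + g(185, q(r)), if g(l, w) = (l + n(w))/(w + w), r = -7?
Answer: -3341593/448 ≈ -7458.9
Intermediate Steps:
q(H) = -4*H*(-1 + H) (q(H) = -2*(-1 + H)*(H + H) = -2*(-1 + H)*2*H = -4*H*(-1 + H))
g(l, w) = (l + w)/(2*w) (g(l, w) = (l + w)/(w + w) = (l + w)/((2*w)) = (l + w)*(1/(2*w)) = (l + w)/(2*w))
-7459 + g(185, q(r)) = -7459 + (185 + 4*(-7)*(1 - 1*(-7)))/(2*((4*(-7)*(1 - 1*(-7))))) = -7459 + (185 + 4*(-7)*(1 + 7))/(2*((4*(-7)*(1 + 7)))) = -7459 + (185 + 4*(-7)*8)/(2*((4*(-7)*8))) = -7459 + (1/2)*(185 - 224)/(-224) = -7459 + (1/2)*(-1/224)*(-39) = -7459 + 39/448 = -3341593/448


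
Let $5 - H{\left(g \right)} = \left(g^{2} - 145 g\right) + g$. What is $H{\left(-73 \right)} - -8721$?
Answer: $-7115$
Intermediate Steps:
$H{\left(g \right)} = 5 - g^{2} + 144 g$ ($H{\left(g \right)} = 5 - \left(\left(g^{2} - 145 g\right) + g\right) = 5 - \left(g^{2} - 144 g\right) = 5 - g^{2} + 144 g$)
$H{\left(-73 \right)} - -8721 = \left(5 - \left(-73\right)^{2} + 144 \left(-73\right)\right) - -8721 = \left(5 - 5329 - 10512\right) + 8721 = -15836 + 8721 = -7115$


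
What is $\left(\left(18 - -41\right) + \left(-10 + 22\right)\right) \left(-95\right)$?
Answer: $-6745$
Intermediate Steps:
$\left(\left(18 - -41\right) + \left(-10 + 22\right)\right) \left(-95\right) = \left(\left(18 + 41\right) + 12\right) \left(-95\right) = \left(59 + 12\right) \left(-95\right) = 71 \left(-95\right) = -6745$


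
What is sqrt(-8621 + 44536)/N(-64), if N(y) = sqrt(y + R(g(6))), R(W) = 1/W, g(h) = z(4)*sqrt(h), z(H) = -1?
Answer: -I*sqrt(215490)/sqrt(384 + sqrt(6)) ≈ -23.614*I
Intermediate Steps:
g(h) = -sqrt(h)
N(y) = sqrt(y - sqrt(6)/6) (N(y) = sqrt(y + 1/(-sqrt(6))) = sqrt(y - sqrt(6)/6))
sqrt(-8621 + 44536)/N(-64) = sqrt(-8621 + 44536)/((sqrt(-6*sqrt(6) + 36*(-64))/6)) = sqrt(35915)/((sqrt(-6*sqrt(6) - 2304)/6)) = sqrt(35915)/((sqrt(-2304 - 6*sqrt(6))/6)) = sqrt(35915)*(6/sqrt(-2304 - 6*sqrt(6))) = 6*sqrt(35915)/sqrt(-2304 - 6*sqrt(6))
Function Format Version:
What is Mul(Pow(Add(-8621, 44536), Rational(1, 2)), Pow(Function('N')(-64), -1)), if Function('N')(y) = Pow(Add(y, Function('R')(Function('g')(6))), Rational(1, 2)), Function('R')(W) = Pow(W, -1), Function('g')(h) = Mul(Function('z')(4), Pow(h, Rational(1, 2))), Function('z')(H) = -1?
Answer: Mul(-1, I, Pow(215490, Rational(1, 2)), Pow(Add(384, Pow(6, Rational(1, 2))), Rational(-1, 2))) ≈ Mul(-23.614, I)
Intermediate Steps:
Function('g')(h) = Mul(-1, Pow(h, Rational(1, 2)))
Function('N')(y) = Pow(Add(y, Mul(Rational(-1, 6), Pow(6, Rational(1, 2)))), Rational(1, 2)) (Function('N')(y) = Pow(Add(y, Pow(Mul(-1, Pow(6, Rational(1, 2))), -1)), Rational(1, 2)) = Pow(Add(y, Mul(Rational(-1, 6), Pow(6, Rational(1, 2)))), Rational(1, 2)))
Mul(Pow(Add(-8621, 44536), Rational(1, 2)), Pow(Function('N')(-64), -1)) = Mul(Pow(Add(-8621, 44536), Rational(1, 2)), Pow(Mul(Rational(1, 6), Pow(Add(Mul(-6, Pow(6, Rational(1, 2))), Mul(36, -64)), Rational(1, 2))), -1)) = Mul(Pow(35915, Rational(1, 2)), Pow(Mul(Rational(1, 6), Pow(Add(Mul(-6, Pow(6, Rational(1, 2))), -2304), Rational(1, 2))), -1)) = Mul(Pow(35915, Rational(1, 2)), Pow(Mul(Rational(1, 6), Pow(Add(-2304, Mul(-6, Pow(6, Rational(1, 2)))), Rational(1, 2))), -1)) = Mul(Pow(35915, Rational(1, 2)), Mul(6, Pow(Add(-2304, Mul(-6, Pow(6, Rational(1, 2)))), Rational(-1, 2)))) = Mul(6, Pow(35915, Rational(1, 2)), Pow(Add(-2304, Mul(-6, Pow(6, Rational(1, 2)))), Rational(-1, 2)))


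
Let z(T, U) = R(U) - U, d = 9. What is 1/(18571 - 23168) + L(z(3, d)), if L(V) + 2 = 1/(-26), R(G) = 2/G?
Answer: -243667/119522 ≈ -2.0387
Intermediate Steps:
z(T, U) = -U + 2/U (z(T, U) = 2/U - U = -U + 2/U)
L(V) = -53/26 (L(V) = -2 + 1/(-26) = -2 - 1/26 = -53/26)
1/(18571 - 23168) + L(z(3, d)) = 1/(18571 - 23168) - 53/26 = 1/(-4597) - 53/26 = -1/4597 - 53/26 = -243667/119522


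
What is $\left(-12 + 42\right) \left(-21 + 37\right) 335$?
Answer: $160800$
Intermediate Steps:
$\left(-12 + 42\right) \left(-21 + 37\right) 335 = 30 \cdot 16 \cdot 335 = 480 \cdot 335 = 160800$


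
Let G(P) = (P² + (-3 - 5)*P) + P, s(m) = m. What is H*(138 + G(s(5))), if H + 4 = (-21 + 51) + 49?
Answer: 9600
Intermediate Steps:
H = 75 (H = -4 + ((-21 + 51) + 49) = -4 + (30 + 49) = -4 + 79 = 75)
G(P) = P² - 7*P (G(P) = (P² - 8*P) + P = P² - 7*P)
H*(138 + G(s(5))) = 75*(138 + 5*(-7 + 5)) = 75*(138 + 5*(-2)) = 75*(138 - 10) = 75*128 = 9600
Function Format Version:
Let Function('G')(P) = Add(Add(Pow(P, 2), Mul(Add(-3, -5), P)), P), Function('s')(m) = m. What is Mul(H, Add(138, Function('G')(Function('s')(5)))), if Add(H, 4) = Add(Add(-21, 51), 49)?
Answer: 9600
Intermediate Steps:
H = 75 (H = Add(-4, Add(Add(-21, 51), 49)) = Add(-4, Add(30, 49)) = Add(-4, 79) = 75)
Function('G')(P) = Add(Pow(P, 2), Mul(-7, P)) (Function('G')(P) = Add(Add(Pow(P, 2), Mul(-8, P)), P) = Add(Pow(P, 2), Mul(-7, P)))
Mul(H, Add(138, Function('G')(Function('s')(5)))) = Mul(75, Add(138, Mul(5, Add(-7, 5)))) = Mul(75, Add(138, Mul(5, -2))) = Mul(75, Add(138, -10)) = Mul(75, 128) = 9600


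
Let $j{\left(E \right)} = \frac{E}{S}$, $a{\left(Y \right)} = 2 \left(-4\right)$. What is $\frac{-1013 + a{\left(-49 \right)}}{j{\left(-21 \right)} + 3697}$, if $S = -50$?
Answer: $- \frac{51050}{184871} \approx -0.27614$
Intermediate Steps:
$a{\left(Y \right)} = -8$
$j{\left(E \right)} = - \frac{E}{50}$ ($j{\left(E \right)} = \frac{E}{-50} = E \left(- \frac{1}{50}\right) = - \frac{E}{50}$)
$\frac{-1013 + a{\left(-49 \right)}}{j{\left(-21 \right)} + 3697} = \frac{-1013 - 8}{\left(- \frac{1}{50}\right) \left(-21\right) + 3697} = - \frac{1021}{\frac{21}{50} + 3697} = - \frac{1021}{\frac{184871}{50}} = \left(-1021\right) \frac{50}{184871} = - \frac{51050}{184871}$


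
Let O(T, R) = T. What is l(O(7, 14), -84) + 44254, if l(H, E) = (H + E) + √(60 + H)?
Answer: 44177 + √67 ≈ 44185.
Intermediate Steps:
l(H, E) = E + H + √(60 + H) (l(H, E) = (E + H) + √(60 + H) = E + H + √(60 + H))
l(O(7, 14), -84) + 44254 = (-84 + 7 + √(60 + 7)) + 44254 = (-84 + 7 + √67) + 44254 = (-77 + √67) + 44254 = 44177 + √67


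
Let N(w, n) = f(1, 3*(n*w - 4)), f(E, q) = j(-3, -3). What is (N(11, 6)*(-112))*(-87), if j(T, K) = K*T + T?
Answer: 58464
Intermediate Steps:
j(T, K) = T + K*T
f(E, q) = 6 (f(E, q) = -3*(1 - 3) = -3*(-2) = 6)
N(w, n) = 6
(N(11, 6)*(-112))*(-87) = (6*(-112))*(-87) = -672*(-87) = 58464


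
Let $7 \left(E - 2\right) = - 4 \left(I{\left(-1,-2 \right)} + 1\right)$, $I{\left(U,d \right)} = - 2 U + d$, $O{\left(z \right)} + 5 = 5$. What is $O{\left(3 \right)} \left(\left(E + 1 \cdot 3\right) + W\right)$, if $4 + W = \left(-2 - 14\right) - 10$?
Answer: $0$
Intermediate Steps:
$O{\left(z \right)} = 0$ ($O{\left(z \right)} = -5 + 5 = 0$)
$I{\left(U,d \right)} = d - 2 U$
$W = -30$ ($W = -4 - 26 = -30$)
$E = \frac{10}{7}$ ($E = 2 + \frac{\left(-4\right) \left(\left(-2 - -2\right) + 1\right)}{7} = 2 + \frac{\left(-4\right) \left(\left(-2 + 2\right) + 1\right)}{7} = 2 + \frac{\left(-4\right) \left(0 + 1\right)}{7} = 2 + \frac{\left(-4\right) 1}{7} = 2 + \frac{1}{7} \left(-4\right) = 2 - \frac{4}{7} = \frac{10}{7} \approx 1.4286$)
$O{\left(3 \right)} \left(\left(E + 1 \cdot 3\right) + W\right) = 0 \left(\left(\frac{10}{7} + 1 \cdot 3\right) - 30\right) = 0 \left(\left(\frac{10}{7} + 3\right) - 30\right) = 0 \left(\frac{31}{7} - 30\right) = 0 \left(- \frac{179}{7}\right) = 0$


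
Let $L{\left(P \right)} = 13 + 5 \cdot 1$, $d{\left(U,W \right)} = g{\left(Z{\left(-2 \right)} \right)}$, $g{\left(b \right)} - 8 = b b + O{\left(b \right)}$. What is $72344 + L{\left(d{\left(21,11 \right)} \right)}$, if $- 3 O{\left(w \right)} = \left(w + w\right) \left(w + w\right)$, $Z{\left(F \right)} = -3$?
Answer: $72362$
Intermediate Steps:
$O{\left(w \right)} = - \frac{4 w^{2}}{3}$ ($O{\left(w \right)} = - \frac{\left(w + w\right) \left(w + w\right)}{3} = - \frac{2 w 2 w}{3} = - \frac{4 w^{2}}{3}$)
$g{\left(b \right)} = 8 - \frac{b^{2}}{3}$ ($g{\left(b \right)} = 8 - \left(\frac{4 b^{2}}{3} - b b\right) = 8 + \left(b^{2} - \frac{4 b^{2}}{3}\right) = 8 - \frac{b^{2}}{3}$)
$d{\left(U,W \right)} = 5$ ($d{\left(U,W \right)} = 8 - \frac{\left(-3\right)^{2}}{3} = 8 - 3 = 5$)
$L{\left(P \right)} = 18$ ($L{\left(P \right)} = 13 + 5 = 18$)
$72344 + L{\left(d{\left(21,11 \right)} \right)} = 72344 + 18 = 72362$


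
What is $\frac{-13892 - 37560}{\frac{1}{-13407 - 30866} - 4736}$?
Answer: $\frac{2277934396}{209676929} \approx 10.864$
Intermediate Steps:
$\frac{-13892 - 37560}{\frac{1}{-13407 - 30866} - 4736} = - \frac{51452}{\frac{1}{-44273} - 4736} = - \frac{51452}{- \frac{1}{44273} - 4736} = - \frac{51452}{- \frac{209676929}{44273}} = \left(-51452\right) \left(- \frac{44273}{209676929}\right) = \frac{2277934396}{209676929}$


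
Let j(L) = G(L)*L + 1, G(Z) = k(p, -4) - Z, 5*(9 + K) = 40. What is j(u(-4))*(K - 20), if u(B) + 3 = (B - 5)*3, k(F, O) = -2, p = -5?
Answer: 17619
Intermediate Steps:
K = -1 (K = -9 + (⅕)*40 = -9 + 8 = -1)
u(B) = -18 + 3*B (u(B) = -3 + (B - 5)*3 = -3 + (-5 + B)*3 = -3 + (-15 + 3*B) = -18 + 3*B)
G(Z) = -2 - Z
j(L) = 1 + L*(-2 - L) (j(L) = (-2 - L)*L + 1 = L*(-2 - L) + 1 = 1 + L*(-2 - L))
j(u(-4))*(K - 20) = (1 - (-18 + 3*(-4))*(2 + (-18 + 3*(-4))))*(-1 - 20) = (1 - (-18 - 12)*(2 + (-18 - 12)))*(-21) = (1 - 1*(-30)*(2 - 30))*(-21) = (1 - 1*(-30)*(-28))*(-21) = (1 - 840)*(-21) = -839*(-21) = 17619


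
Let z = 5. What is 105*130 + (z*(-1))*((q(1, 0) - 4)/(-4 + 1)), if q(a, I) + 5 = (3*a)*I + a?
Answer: 40910/3 ≈ 13637.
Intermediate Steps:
q(a, I) = -5 + a + 3*I*a (q(a, I) = -5 + ((3*a)*I + a) = -5 + (3*I*a + a) = -5 + (a + 3*I*a) = -5 + a + 3*I*a)
105*130 + (z*(-1))*((q(1, 0) - 4)/(-4 + 1)) = 105*130 + (5*(-1))*(((-5 + 1 + 3*0*1) - 4)/(-4 + 1)) = 13650 - 5*((-5 + 1 + 0) - 4)/(-3) = 13650 - 5*(-4 - 4)*(-1)/3 = 13650 - (-40)*(-1)/3 = 13650 - 5*8/3 = 13650 - 40/3 = 40910/3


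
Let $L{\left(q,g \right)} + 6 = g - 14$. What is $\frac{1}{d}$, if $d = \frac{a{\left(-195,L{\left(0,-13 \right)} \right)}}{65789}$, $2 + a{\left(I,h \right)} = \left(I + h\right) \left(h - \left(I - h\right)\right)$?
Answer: $- \frac{65789}{29414} \approx -2.2367$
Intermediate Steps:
$L{\left(q,g \right)} = -20 + g$ ($L{\left(q,g \right)} = -6 + \left(g - 14\right) = -6 + \left(-14 + g\right) = -20 + g$)
$a{\left(I,h \right)} = -2 + \left(I + h\right) \left(- I + 2 h\right)$ ($a{\left(I,h \right)} = -2 + \left(I + h\right) \left(h - \left(I - h\right)\right) = -2 + \left(I + h\right) \left(- I + 2 h\right)$)
$d = - \frac{29414}{65789}$ ($d = \frac{-2 - \left(-195\right)^{2} + 2 \left(-20 - 13\right)^{2} - 195 \left(-20 - 13\right)}{65789} = \left(-2 - 38025 + 2 \left(-33\right)^{2} - -6435\right) \frac{1}{65789} = \left(-2 - 38025 + 2 \cdot 1089 + 6435\right) \frac{1}{65789} = \left(-2 - 38025 + 2178 + 6435\right) \frac{1}{65789} = \left(-29414\right) \frac{1}{65789} = - \frac{29414}{65789} \approx -0.4471$)
$\frac{1}{d} = \frac{1}{- \frac{29414}{65789}} = - \frac{65789}{29414}$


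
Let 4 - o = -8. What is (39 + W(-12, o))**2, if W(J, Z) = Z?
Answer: 2601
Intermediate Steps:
o = 12 (o = 4 - 1*(-8) = 4 + 8 = 12)
(39 + W(-12, o))**2 = (39 + 12)**2 = 51**2 = 2601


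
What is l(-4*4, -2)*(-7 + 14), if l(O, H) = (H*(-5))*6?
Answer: 420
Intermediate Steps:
l(O, H) = -30*H (l(O, H) = -5*H*6 = -30*H)
l(-4*4, -2)*(-7 + 14) = (-30*(-2))*(-7 + 14) = 60*7 = 420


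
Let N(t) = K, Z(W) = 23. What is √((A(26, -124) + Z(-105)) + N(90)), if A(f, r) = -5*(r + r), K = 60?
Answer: 21*√3 ≈ 36.373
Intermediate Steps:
N(t) = 60
A(f, r) = -10*r
√((A(26, -124) + Z(-105)) + N(90)) = √((-10*(-124) + 23) + 60) = √((1240 + 23) + 60) = √(1263 + 60) = √1323 = 21*√3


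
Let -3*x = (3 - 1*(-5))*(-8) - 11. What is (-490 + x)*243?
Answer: -112995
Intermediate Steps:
x = 25 (x = -((3 - 1*(-5))*(-8) - 11)/3 = -((3 + 5)*(-8) - 11)/3 = -(8*(-8) - 11)/3 = -(-64 - 11)/3 = -⅓*(-75) = 25)
(-490 + x)*243 = (-490 + 25)*243 = -465*243 = -112995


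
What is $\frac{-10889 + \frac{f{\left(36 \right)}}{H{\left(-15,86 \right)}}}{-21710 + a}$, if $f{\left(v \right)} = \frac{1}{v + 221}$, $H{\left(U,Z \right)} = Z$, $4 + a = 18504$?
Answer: $\frac{240668677}{70947420} \approx 3.3922$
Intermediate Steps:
$a = 18500$ ($a = -4 + 18504 = 18500$)
$f{\left(v \right)} = \frac{1}{221 + v}$
$\frac{-10889 + \frac{f{\left(36 \right)}}{H{\left(-15,86 \right)}}}{-21710 + a} = \frac{-10889 + \frac{1}{\left(221 + 36\right) 86}}{-21710 + 18500} = \frac{-10889 + \frac{1}{257} \cdot \frac{1}{86}}{-3210} = \left(-10889 + \frac{1}{257} \cdot \frac{1}{86}\right) \left(- \frac{1}{3210}\right) = \left(-10889 + \frac{1}{22102}\right) \left(- \frac{1}{3210}\right) = \left(- \frac{240668677}{22102}\right) \left(- \frac{1}{3210}\right) = \frac{240668677}{70947420}$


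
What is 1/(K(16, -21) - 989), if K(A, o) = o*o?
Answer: -1/548 ≈ -0.0018248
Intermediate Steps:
K(A, o) = o²
1/(K(16, -21) - 989) = 1/((-21)² - 989) = 1/(441 - 989) = 1/(-548) = -1/548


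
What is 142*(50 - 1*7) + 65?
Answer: 6171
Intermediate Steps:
142*(50 - 1*7) + 65 = 142*(50 - 7) + 65 = 142*43 + 65 = 6106 + 65 = 6171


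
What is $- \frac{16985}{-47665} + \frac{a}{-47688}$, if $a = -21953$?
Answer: $\frac{371274085}{454609704} \approx 0.81669$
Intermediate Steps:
$- \frac{16985}{-47665} + \frac{a}{-47688} = - \frac{16985}{-47665} - \frac{21953}{-47688} = \left(-16985\right) \left(- \frac{1}{47665}\right) - - \frac{21953}{47688} = \frac{3397}{9533} + \frac{21953}{47688} = \frac{371274085}{454609704}$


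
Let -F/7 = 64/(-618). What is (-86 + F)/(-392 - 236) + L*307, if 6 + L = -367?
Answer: -11110531111/97026 ≈ -1.1451e+5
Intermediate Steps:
F = 224/309 (F = -448/(-618) = -448*(-1)/618 = -7*(-32/309) = 224/309 ≈ 0.72492)
L = -373 (L = -6 - 367 = -373)
(-86 + F)/(-392 - 236) + L*307 = (-86 + 224/309)/(-392 - 236) - 373*307 = -26350/309/(-628) - 114511 = -26350/309*(-1/628) - 114511 = 13175/97026 - 114511 = -11110531111/97026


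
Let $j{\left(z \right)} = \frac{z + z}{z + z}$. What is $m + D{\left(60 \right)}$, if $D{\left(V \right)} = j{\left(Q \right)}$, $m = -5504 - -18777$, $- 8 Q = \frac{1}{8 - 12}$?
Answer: $13274$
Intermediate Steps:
$Q = \frac{1}{32}$ ($Q = - \frac{1}{8 \left(8 - 12\right)} = - \frac{1}{8 \left(-4\right)} = \left(- \frac{1}{8}\right) \left(- \frac{1}{4}\right) = \frac{1}{32} \approx 0.03125$)
$m = 13273$ ($m = -5504 + 18777 = 13273$)
$j{\left(z \right)} = 1$ ($j{\left(z \right)} = \frac{2 z}{2 z} = 2 z \frac{1}{2 z} = 1$)
$D{\left(V \right)} = 1$
$m + D{\left(60 \right)} = 13273 + 1 = 13274$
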